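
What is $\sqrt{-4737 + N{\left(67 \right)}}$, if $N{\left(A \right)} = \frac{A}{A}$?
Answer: $8 i \sqrt{74} \approx 68.819 i$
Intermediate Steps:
$N{\left(A \right)} = 1$
$\sqrt{-4737 + N{\left(67 \right)}} = \sqrt{-4737 + 1} = \sqrt{-4736} = 8 i \sqrt{74}$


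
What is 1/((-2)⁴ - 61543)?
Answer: -1/61527 ≈ -1.6253e-5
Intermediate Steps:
1/((-2)⁴ - 61543) = 1/(16 - 61543) = 1/(-61527) = -1/61527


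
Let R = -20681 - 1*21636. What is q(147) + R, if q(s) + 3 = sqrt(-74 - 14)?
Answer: -42320 + 2*I*sqrt(22) ≈ -42320.0 + 9.3808*I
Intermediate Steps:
R = -42317 (R = -20681 - 21636 = -42317)
q(s) = -3 + 2*I*sqrt(22) (q(s) = -3 + sqrt(-74 - 14) = -3 + sqrt(-88) = -3 + 2*I*sqrt(22))
q(147) + R = (-3 + 2*I*sqrt(22)) - 42317 = -42320 + 2*I*sqrt(22)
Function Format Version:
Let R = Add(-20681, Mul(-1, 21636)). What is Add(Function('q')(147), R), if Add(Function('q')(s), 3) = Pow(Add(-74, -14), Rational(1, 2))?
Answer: Add(-42320, Mul(2, I, Pow(22, Rational(1, 2)))) ≈ Add(-42320., Mul(9.3808, I))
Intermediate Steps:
R = -42317 (R = Add(-20681, -21636) = -42317)
Function('q')(s) = Add(-3, Mul(2, I, Pow(22, Rational(1, 2)))) (Function('q')(s) = Add(-3, Pow(Add(-74, -14), Rational(1, 2))) = Add(-3, Pow(-88, Rational(1, 2))) = Add(-3, Mul(2, I, Pow(22, Rational(1, 2)))))
Add(Function('q')(147), R) = Add(Add(-3, Mul(2, I, Pow(22, Rational(1, 2)))), -42317) = Add(-42320, Mul(2, I, Pow(22, Rational(1, 2))))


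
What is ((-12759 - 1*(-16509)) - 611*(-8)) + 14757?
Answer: 23395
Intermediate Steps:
((-12759 - 1*(-16509)) - 611*(-8)) + 14757 = ((-12759 + 16509) + 4888) + 14757 = (3750 + 4888) + 14757 = 8638 + 14757 = 23395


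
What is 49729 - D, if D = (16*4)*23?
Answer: 48257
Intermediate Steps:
D = 1472 (D = 64*23 = 1472)
49729 - D = 49729 - 1*1472 = 49729 - 1472 = 48257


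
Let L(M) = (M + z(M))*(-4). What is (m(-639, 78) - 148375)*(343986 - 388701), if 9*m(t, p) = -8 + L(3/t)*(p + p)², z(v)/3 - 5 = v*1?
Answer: 2956462807705/213 ≈ 1.3880e+10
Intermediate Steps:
z(v) = 15 + 3*v (z(v) = 15 + 3*(v*1) = 15 + 3*v)
L(M) = -60 - 16*M (L(M) = (M + (15 + 3*M))*(-4) = (15 + 4*M)*(-4) = -60 - 16*M)
m(t, p) = -8/9 + 4*p²*(-60 - 48/t)/9 (m(t, p) = (-8 + (-60 - 48/t)*(p + p)²)/9 = (-8 + (-60 - 48/t)*(2*p)²)/9 = (-8 + (-60 - 48/t)*(4*p²))/9 = (-8 + 4*p²*(-60 - 48/t))/9 = -8/9 + 4*p²*(-60 - 48/t)/9)
(m(-639, 78) - 148375)*(343986 - 388701) = ((8/9)*(-1*(-639) + 6*78²*(-4 - 5*(-639)))/(-639) - 148375)*(343986 - 388701) = ((8/9)*(-1/639)*(639 + 6*6084*(-4 + 3195)) - 148375)*(-44715) = ((8/9)*(-1/639)*(639 + 6*6084*3191) - 148375)*(-44715) = ((8/9)*(-1/639)*(639 + 116484264) - 148375)*(-44715) = ((8/9)*(-1/639)*116484903 - 148375)*(-44715) = (-103542136/639 - 148375)*(-44715) = -198353761/639*(-44715) = 2956462807705/213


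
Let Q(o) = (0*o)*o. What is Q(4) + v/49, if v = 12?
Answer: 12/49 ≈ 0.24490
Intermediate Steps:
Q(o) = 0 (Q(o) = 0*o = 0)
Q(4) + v/49 = 0 + 12/49 = 12/49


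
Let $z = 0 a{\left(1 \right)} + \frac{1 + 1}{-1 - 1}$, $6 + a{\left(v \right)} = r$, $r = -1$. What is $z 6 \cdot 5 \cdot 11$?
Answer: $-330$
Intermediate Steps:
$a{\left(v \right)} = -7$ ($a{\left(v \right)} = -6 - 1 = -7$)
$z = -1$ ($z = 0 \left(-7\right) + \frac{1 + 1}{-1 - 1} = 0 + \frac{2}{-2} = 0 + 2 \left(- \frac{1}{2}\right) = 0 - 1 = -1$)
$z 6 \cdot 5 \cdot 11 = - 6 \cdot 5 \cdot 11 = \left(-1\right) 30 \cdot 11 = \left(-30\right) 11 = -330$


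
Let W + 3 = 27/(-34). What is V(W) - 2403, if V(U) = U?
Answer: -81831/34 ≈ -2406.8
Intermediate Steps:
W = -129/34 (W = -3 + 27/(-34) = -3 + 27*(-1/34) = -3 - 27/34 = -129/34 ≈ -3.7941)
V(W) - 2403 = -129/34 - 2403 = -81831/34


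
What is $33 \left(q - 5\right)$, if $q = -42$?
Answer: $-1551$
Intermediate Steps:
$33 \left(q - 5\right) = 33 \left(-42 - 5\right) = 33 \left(-47\right) = -1551$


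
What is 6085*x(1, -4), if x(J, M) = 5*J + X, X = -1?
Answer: 24340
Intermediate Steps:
x(J, M) = -1 + 5*J (x(J, M) = 5*J - 1 = -1 + 5*J)
6085*x(1, -4) = 6085*(-1 + 5*1) = 6085*(-1 + 5) = 6085*4 = 24340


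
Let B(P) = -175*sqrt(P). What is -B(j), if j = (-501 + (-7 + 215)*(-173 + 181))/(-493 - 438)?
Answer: 25*I*sqrt(22097)/19 ≈ 195.59*I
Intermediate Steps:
j = -1163/931 (j = (-501 + 208*8)/(-931) = (-501 + 1664)*(-1/931) = 1163*(-1/931) = -1163/931 ≈ -1.2492)
-B(j) = -(-175)*sqrt(-1163/931) = -(-175)*I*sqrt(22097)/133 = -(-25)*I*sqrt(22097)/19 = 25*I*sqrt(22097)/19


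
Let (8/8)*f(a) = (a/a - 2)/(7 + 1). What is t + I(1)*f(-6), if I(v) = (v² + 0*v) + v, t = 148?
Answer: 591/4 ≈ 147.75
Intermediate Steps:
I(v) = v + v² (I(v) = (v² + 0) + v = v² + v = v + v²)
f(a) = -⅛ (f(a) = (a/a - 2)/(7 + 1) = (1 - 2)/8 = -1*⅛ = -⅛)
t + I(1)*f(-6) = 148 + (1*(1 + 1))*(-⅛) = 148 + (1*2)*(-⅛) = 148 + 2*(-⅛) = 148 - ¼ = 591/4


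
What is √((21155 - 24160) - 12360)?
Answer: I*√15365 ≈ 123.96*I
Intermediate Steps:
√((21155 - 24160) - 12360) = √(-3005 - 12360) = √(-15365) = I*√15365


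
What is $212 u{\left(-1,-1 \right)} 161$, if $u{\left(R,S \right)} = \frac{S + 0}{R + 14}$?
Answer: $- \frac{34132}{13} \approx -2625.5$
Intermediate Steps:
$u{\left(R,S \right)} = \frac{S}{14 + R}$
$212 u{\left(-1,-1 \right)} 161 = 212 \left(- \frac{1}{14 - 1}\right) 161 = 212 \left(- \frac{1}{13}\right) 161 = \left(- \frac{212}{13}\right) 161 = - \frac{34132}{13}$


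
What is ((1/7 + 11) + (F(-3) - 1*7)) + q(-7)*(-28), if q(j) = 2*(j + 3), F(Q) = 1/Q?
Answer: 4784/21 ≈ 227.81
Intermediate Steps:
q(j) = 6 + 2*j (q(j) = 2*(3 + j) = 6 + 2*j)
((1/7 + 11) + (F(-3) - 1*7)) + q(-7)*(-28) = ((1/7 + 11) + (1/(-3) - 1*7)) + (6 + 2*(-7))*(-28) = ((⅐ + 11) + (-⅓ - 7)) + (6 - 14)*(-28) = (78/7 - 22/3) - 8*(-28) = 80/21 + 224 = 4784/21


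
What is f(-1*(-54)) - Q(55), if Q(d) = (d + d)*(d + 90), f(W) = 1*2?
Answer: -15948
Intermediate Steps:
f(W) = 2
Q(d) = 2*d*(90 + d) (Q(d) = (2*d)*(90 + d) = 2*d*(90 + d))
f(-1*(-54)) - Q(55) = 2 - 2*55*(90 + 55) = 2 - 2*55*145 = 2 - 1*15950 = 2 - 15950 = -15948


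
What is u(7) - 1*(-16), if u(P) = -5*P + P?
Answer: -12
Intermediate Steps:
u(P) = -4*P
u(7) - 1*(-16) = -4*7 - 1*(-16) = -28 + 16 = -12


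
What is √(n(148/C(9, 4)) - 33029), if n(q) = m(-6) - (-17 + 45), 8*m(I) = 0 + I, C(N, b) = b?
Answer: I*√132231/2 ≈ 181.82*I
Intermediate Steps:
m(I) = I/8 (m(I) = (0 + I)/8 = I/8)
n(q) = -115/4 (n(q) = (⅛)*(-6) - (-17 + 45) = -¾ - 1*28 = -¾ - 28 = -115/4)
√(n(148/C(9, 4)) - 33029) = √(-115/4 - 33029) = √(-132231/4) = I*√132231/2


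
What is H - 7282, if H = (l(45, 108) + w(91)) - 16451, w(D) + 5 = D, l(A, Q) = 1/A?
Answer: -1064114/45 ≈ -23647.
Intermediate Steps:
w(D) = -5 + D
H = -736424/45 (H = (1/45 + (-5 + 91)) - 16451 = (1/45 + 86) - 16451 = 3871/45 - 16451 = -736424/45 ≈ -16365.)
H - 7282 = -736424/45 - 7282 = -1064114/45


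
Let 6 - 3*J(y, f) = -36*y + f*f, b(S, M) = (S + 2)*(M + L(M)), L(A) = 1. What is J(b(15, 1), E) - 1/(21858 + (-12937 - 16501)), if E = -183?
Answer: -81507739/7580 ≈ -10753.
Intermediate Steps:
b(S, M) = (1 + M)*(2 + S) (b(S, M) = (S + 2)*(M + 1) = (2 + S)*(1 + M) = (1 + M)*(2 + S))
J(y, f) = 2 + 12*y - f**2/3 (J(y, f) = 2 - (-36*y + f*f)/3 = 2 - (-36*y + f**2)/3 = 2 - (f**2 - 36*y)/3 = 2 + (12*y - f**2/3) = 2 + 12*y - f**2/3)
J(b(15, 1), E) - 1/(21858 + (-12937 - 16501)) = (2 + 12*(2 + 15 + 2*1 + 1*15) - 1/3*(-183)**2) - 1/(21858 + (-12937 - 16501)) = (2 + 12*(2 + 15 + 2 + 15) - 1/3*33489) - 1/(21858 - 29438) = (2 + 12*34 - 11163) - 1/(-7580) = (2 + 408 - 11163) - 1*(-1/7580) = -10753 + 1/7580 = -81507739/7580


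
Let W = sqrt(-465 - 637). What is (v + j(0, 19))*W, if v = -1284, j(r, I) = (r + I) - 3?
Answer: -1268*I*sqrt(1102) ≈ -42093.0*I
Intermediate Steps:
j(r, I) = -3 + I + r (j(r, I) = (I + r) - 3 = -3 + I + r)
W = I*sqrt(1102) (W = sqrt(-1102) = I*sqrt(1102) ≈ 33.196*I)
(v + j(0, 19))*W = (-1284 + (-3 + 19 + 0))*(I*sqrt(1102)) = (-1284 + 16)*(I*sqrt(1102)) = -1268*I*sqrt(1102)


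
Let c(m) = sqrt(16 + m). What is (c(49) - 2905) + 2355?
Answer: -550 + sqrt(65) ≈ -541.94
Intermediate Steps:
(c(49) - 2905) + 2355 = (sqrt(16 + 49) - 2905) + 2355 = (sqrt(65) - 2905) + 2355 = (-2905 + sqrt(65)) + 2355 = -550 + sqrt(65)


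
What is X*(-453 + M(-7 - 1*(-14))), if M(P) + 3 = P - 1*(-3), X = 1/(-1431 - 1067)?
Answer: 223/1249 ≈ 0.17854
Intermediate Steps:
X = -1/2498 (X = 1/(-2498) = -1/2498 ≈ -0.00040032)
M(P) = P (M(P) = -3 + (P - 1*(-3)) = -3 + (P + 3) = -3 + (3 + P) = P)
X*(-453 + M(-7 - 1*(-14))) = -(-453 + (-7 - 1*(-14)))/2498 = -(-453 + (-7 + 14))/2498 = -(-453 + 7)/2498 = -1/2498*(-446) = 223/1249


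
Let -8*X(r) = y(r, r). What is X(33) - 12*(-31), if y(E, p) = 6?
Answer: 1485/4 ≈ 371.25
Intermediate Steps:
X(r) = -¾ (X(r) = -⅛*6 = -¾)
X(33) - 12*(-31) = -¾ - 12*(-31) = -¾ - 1*(-372) = -¾ + 372 = 1485/4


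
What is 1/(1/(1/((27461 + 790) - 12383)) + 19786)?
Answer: 1/35654 ≈ 2.8047e-5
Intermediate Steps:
1/(1/(1/((27461 + 790) - 12383)) + 19786) = 1/(1/(1/(28251 - 12383)) + 19786) = 1/(1/(1/15868) + 19786) = 1/(15868 + 19786) = 1/35654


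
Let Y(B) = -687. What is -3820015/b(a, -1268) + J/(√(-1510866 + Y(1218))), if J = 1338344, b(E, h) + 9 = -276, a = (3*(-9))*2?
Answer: 764003/57 - 1338344*I*√1511553/1511553 ≈ 13404.0 - 1088.6*I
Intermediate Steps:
a = -54 (a = -27*2 = -54)
b(E, h) = -285 (b(E, h) = -9 - 276 = -285)
-3820015/b(a, -1268) + J/(√(-1510866 + Y(1218))) = -3820015/(-285) + 1338344/(√(-1510866 - 687)) = -3820015*(-1/285) + 1338344/(√(-1511553)) = 764003/57 + 1338344/((I*√1511553)) = 764003/57 + 1338344*(-I*√1511553/1511553) = 764003/57 - 1338344*I*√1511553/1511553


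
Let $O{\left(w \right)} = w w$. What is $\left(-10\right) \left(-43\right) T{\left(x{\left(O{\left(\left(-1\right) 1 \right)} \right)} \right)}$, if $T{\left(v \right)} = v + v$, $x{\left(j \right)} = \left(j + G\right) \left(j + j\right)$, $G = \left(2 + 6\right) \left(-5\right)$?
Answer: $-67080$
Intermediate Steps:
$G = -40$ ($G = 8 \left(-5\right) = -40$)
$O{\left(w \right)} = w^{2}$
$x{\left(j \right)} = 2 j \left(-40 + j\right)$ ($x{\left(j \right)} = \left(j - 40\right) \left(j + j\right) = \left(-40 + j\right) 2 j = 2 j \left(-40 + j\right)$)
$T{\left(v \right)} = 2 v$
$\left(-10\right) \left(-43\right) T{\left(x{\left(O{\left(\left(-1\right) 1 \right)} \right)} \right)} = \left(-10\right) \left(-43\right) 2 \cdot 2 \left(\left(-1\right) 1\right)^{2} \left(-40 + \left(\left(-1\right) 1\right)^{2}\right) = 430 \cdot 2 \cdot 2 \left(-1\right)^{2} \left(-40 + \left(-1\right)^{2}\right) = 430 \cdot 2 \cdot 2 \cdot 1 \left(-40 + 1\right) = 430 \cdot 2 \cdot 2 \cdot 1 \left(-39\right) = 430 \cdot 2 \left(-78\right) = 430 \left(-156\right) = -67080$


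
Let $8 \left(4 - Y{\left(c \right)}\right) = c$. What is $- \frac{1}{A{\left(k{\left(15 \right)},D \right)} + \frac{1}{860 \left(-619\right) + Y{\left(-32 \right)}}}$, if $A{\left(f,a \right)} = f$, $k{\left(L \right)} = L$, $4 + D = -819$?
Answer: $- \frac{532332}{7984979} \approx -0.066667$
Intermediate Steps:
$D = -823$ ($D = -4 - 819 = -823$)
$Y{\left(c \right)} = 4 - \frac{c}{8}$
$- \frac{1}{A{\left(k{\left(15 \right)},D \right)} + \frac{1}{860 \left(-619\right) + Y{\left(-32 \right)}}} = - \frac{1}{15 + \frac{1}{860 \left(-619\right) + \left(4 - -4\right)}} = - \frac{1}{15 + \frac{1}{-532340 + \left(4 + 4\right)}} = - \frac{1}{15 + \frac{1}{-532340 + 8}} = - \frac{1}{15 + \frac{1}{-532332}} = - \frac{1}{15 - \frac{1}{532332}} = - \frac{1}{\frac{7984979}{532332}} = \left(-1\right) \frac{532332}{7984979} = - \frac{532332}{7984979}$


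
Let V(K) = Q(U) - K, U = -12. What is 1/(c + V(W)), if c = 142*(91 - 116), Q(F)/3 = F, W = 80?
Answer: -1/3666 ≈ -0.00027278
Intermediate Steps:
Q(F) = 3*F
V(K) = -36 - K (V(K) = 3*(-12) - K = -36 - K)
c = -3550 (c = 142*(-25) = -3550)
1/(c + V(W)) = 1/(-3550 + (-36 - 1*80)) = 1/(-3550 + (-36 - 80)) = 1/(-3550 - 116) = 1/(-3666) = -1/3666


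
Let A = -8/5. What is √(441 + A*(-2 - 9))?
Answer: √11465/5 ≈ 21.415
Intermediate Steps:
A = -8/5 (A = -8*⅕ = -8/5 ≈ -1.6000)
√(441 + A*(-2 - 9)) = √(441 - 8*(-2 - 9)/5) = √(441 - 8/5*(-11)) = √(441 + 88/5) = √(2293/5) = √11465/5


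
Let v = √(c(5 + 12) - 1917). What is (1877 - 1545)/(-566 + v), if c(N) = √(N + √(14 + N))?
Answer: -332/(566 - I*√(1917 - √(17 + √31))) ≈ -0.58309 - 0.04505*I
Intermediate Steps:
v = √(-1917 + √(17 + √31)) (v = √(√((5 + 12) + √(14 + (5 + 12))) - 1917) = √(√(17 + √(14 + 17)) - 1917) = √(√(17 + √31) - 1917) = √(-1917 + √(17 + √31)) ≈ 43.729*I)
(1877 - 1545)/(-566 + v) = (1877 - 1545)/(-566 + √(-1917 + √(17 + √31))) = 332/(-566 + √(-1917 + √(17 + √31)))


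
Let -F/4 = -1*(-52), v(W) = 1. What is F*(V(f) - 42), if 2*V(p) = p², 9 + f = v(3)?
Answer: 2080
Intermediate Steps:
f = -8 (f = -9 + 1 = -8)
F = -208 (F = -(-4)*(-52) = -4*52 = -208)
V(p) = p²/2
F*(V(f) - 42) = -208*((½)*(-8)² - 42) = -208*((½)*64 - 42) = -208*(32 - 42) = -208*(-10) = 2080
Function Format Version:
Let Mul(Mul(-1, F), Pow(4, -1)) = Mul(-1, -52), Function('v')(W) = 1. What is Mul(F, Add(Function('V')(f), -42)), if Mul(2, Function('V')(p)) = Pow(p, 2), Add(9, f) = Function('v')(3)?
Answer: 2080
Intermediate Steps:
f = -8 (f = Add(-9, 1) = -8)
F = -208 (F = Mul(-4, Mul(-1, -52)) = Mul(-4, 52) = -208)
Function('V')(p) = Mul(Rational(1, 2), Pow(p, 2))
Mul(F, Add(Function('V')(f), -42)) = Mul(-208, Add(Mul(Rational(1, 2), Pow(-8, 2)), -42)) = Mul(-208, Add(Mul(Rational(1, 2), 64), -42)) = Mul(-208, Add(32, -42)) = Mul(-208, -10) = 2080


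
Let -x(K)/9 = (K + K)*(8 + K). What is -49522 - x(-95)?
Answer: 99248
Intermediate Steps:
x(K) = -18*K*(8 + K) (x(K) = -9*(K + K)*(8 + K) = -9*2*K*(8 + K) = -18*K*(8 + K))
-49522 - x(-95) = -49522 - (-18)*(-95)*(8 - 95) = -49522 - (-18)*(-95)*(-87) = -49522 - 1*(-148770) = -49522 + 148770 = 99248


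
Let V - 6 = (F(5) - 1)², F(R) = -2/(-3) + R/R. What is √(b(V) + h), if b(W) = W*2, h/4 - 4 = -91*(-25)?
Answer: 4*√5135/3 ≈ 95.545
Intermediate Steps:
F(R) = 5/3 (F(R) = -2*(-⅓) + 1 = ⅔ + 1 = 5/3)
V = 58/9 (V = 6 + (5/3 - 1)² = 6 + (⅔)² = 6 + 4/9 = 58/9 ≈ 6.4444)
h = 9116 (h = 16 + 4*(-91*(-25)) = 16 + 4*2275 = 16 + 9100 = 9116)
b(W) = 2*W
√(b(V) + h) = √(2*(58/9) + 9116) = √(116/9 + 9116) = √(82160/9) = 4*√5135/3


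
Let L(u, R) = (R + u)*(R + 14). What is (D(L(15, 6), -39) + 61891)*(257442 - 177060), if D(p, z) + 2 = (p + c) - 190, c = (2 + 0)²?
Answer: 4993570986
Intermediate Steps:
c = 4 (c = 2² = 4)
L(u, R) = (14 + R)*(R + u) (L(u, R) = (R + u)*(14 + R) = (14 + R)*(R + u))
D(p, z) = -188 + p (D(p, z) = -2 + ((p + 4) - 190) = -2 + ((4 + p) - 190) = -2 + (-186 + p) = -188 + p)
(D(L(15, 6), -39) + 61891)*(257442 - 177060) = ((-188 + (6² + 14*6 + 14*15 + 6*15)) + 61891)*(257442 - 177060) = ((-188 + (36 + 84 + 210 + 90)) + 61891)*80382 = ((-188 + 420) + 61891)*80382 = (232 + 61891)*80382 = 62123*80382 = 4993570986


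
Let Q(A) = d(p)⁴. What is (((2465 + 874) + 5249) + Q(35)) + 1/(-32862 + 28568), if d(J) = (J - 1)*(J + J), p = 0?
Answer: 36876871/4294 ≈ 8588.0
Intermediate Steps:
d(J) = 2*J*(-1 + J) (d(J) = (-1 + J)*(2*J) = 2*J*(-1 + J))
Q(A) = 0 (Q(A) = (2*0*(-1 + 0))⁴ = (2*0*(-1))⁴ = 0⁴ = 0)
(((2465 + 874) + 5249) + Q(35)) + 1/(-32862 + 28568) = (((2465 + 874) + 5249) + 0) + 1/(-32862 + 28568) = ((3339 + 5249) + 0) + 1/(-4294) = (8588 + 0) - 1/4294 = 8588 - 1/4294 = 36876871/4294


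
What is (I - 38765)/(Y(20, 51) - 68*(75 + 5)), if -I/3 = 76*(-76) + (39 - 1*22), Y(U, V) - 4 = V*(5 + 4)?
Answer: 272/63 ≈ 4.3175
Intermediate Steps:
Y(U, V) = 4 + 9*V (Y(U, V) = 4 + V*(5 + 4) = 4 + V*9 = 4 + 9*V)
I = 17277 (I = -3*(76*(-76) + (39 - 1*22)) = -3*(-5776 + (39 - 22)) = -3*(-5776 + 17) = -3*(-5759) = 17277)
(I - 38765)/(Y(20, 51) - 68*(75 + 5)) = (17277 - 38765)/((4 + 9*51) - 68*(75 + 5)) = -21488/((4 + 459) - 68*80) = -21488/(463 - 5440) = -21488/(-4977) = -21488*(-1/4977) = 272/63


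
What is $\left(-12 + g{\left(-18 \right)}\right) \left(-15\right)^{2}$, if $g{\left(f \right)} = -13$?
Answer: $-5625$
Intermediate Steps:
$\left(-12 + g{\left(-18 \right)}\right) \left(-15\right)^{2} = \left(-12 - 13\right) \left(-15\right)^{2} = \left(-25\right) 225 = -5625$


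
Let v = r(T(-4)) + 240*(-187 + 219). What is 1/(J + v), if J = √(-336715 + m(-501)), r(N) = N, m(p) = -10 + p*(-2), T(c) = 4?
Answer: 68/525483 - I*√335723/59379579 ≈ 0.0001294 - 9.7578e-6*I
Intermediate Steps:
m(p) = -10 - 2*p
v = 7684 (v = 4 + 240*(-187 + 219) = 4 + 240*32 = 4 + 7680 = 7684)
J = I*√335723 (J = √(-336715 + (-10 - 2*(-501))) = √(-336715 + (-10 + 1002)) = √(-336715 + 992) = √(-335723) = I*√335723 ≈ 579.42*I)
1/(J + v) = 1/(I*√335723 + 7684) = 1/(7684 + I*√335723)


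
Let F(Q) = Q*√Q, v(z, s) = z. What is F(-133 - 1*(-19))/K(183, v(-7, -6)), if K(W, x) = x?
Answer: 114*I*√114/7 ≈ 173.88*I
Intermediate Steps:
F(Q) = Q^(3/2)
F(-133 - 1*(-19))/K(183, v(-7, -6)) = (-133 - 1*(-19))^(3/2)/(-7) = (-133 + 19)^(3/2)*(-⅐) = (-114)^(3/2)*(-⅐) = -114*I*√114*(-⅐) = 114*I*√114/7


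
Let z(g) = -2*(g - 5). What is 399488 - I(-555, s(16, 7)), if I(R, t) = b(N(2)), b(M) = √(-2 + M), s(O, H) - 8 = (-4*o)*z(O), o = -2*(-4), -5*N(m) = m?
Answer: 399488 - 2*I*√15/5 ≈ 3.9949e+5 - 1.5492*I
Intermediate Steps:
z(g) = 10 - 2*g (z(g) = -2*(-5 + g) = 10 - 2*g)
N(m) = -m/5
o = 8
s(O, H) = -312 + 64*O (s(O, H) = 8 + (-4*8)*(10 - 2*O) = 8 - 32*(10 - 2*O) = 8 + (-320 + 64*O) = -312 + 64*O)
I(R, t) = 2*I*√15/5 (I(R, t) = √(-2 - ⅕*2) = √(-2 - ⅖) = √(-12/5) = 2*I*√15/5)
399488 - I(-555, s(16, 7)) = 399488 - 2*I*√15/5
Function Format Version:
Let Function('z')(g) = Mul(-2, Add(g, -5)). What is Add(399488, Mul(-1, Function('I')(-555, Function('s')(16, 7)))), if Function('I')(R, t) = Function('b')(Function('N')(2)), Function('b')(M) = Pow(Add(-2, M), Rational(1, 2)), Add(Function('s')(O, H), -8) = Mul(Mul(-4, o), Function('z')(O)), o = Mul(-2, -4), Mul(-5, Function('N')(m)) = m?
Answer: Add(399488, Mul(Rational(-2, 5), I, Pow(15, Rational(1, 2)))) ≈ Add(3.9949e+5, Mul(-1.5492, I))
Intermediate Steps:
Function('z')(g) = Add(10, Mul(-2, g)) (Function('z')(g) = Mul(-2, Add(-5, g)) = Add(10, Mul(-2, g)))
Function('N')(m) = Mul(Rational(-1, 5), m)
o = 8
Function('s')(O, H) = Add(-312, Mul(64, O)) (Function('s')(O, H) = Add(8, Mul(Mul(-4, 8), Add(10, Mul(-2, O)))) = Add(8, Mul(-32, Add(10, Mul(-2, O)))) = Add(8, Add(-320, Mul(64, O))) = Add(-312, Mul(64, O)))
Function('I')(R, t) = Mul(Rational(2, 5), I, Pow(15, Rational(1, 2))) (Function('I')(R, t) = Pow(Add(-2, Mul(Rational(-1, 5), 2)), Rational(1, 2)) = Pow(Add(-2, Rational(-2, 5)), Rational(1, 2)) = Pow(Rational(-12, 5), Rational(1, 2)) = Mul(Rational(2, 5), I, Pow(15, Rational(1, 2))))
Add(399488, Mul(-1, Function('I')(-555, Function('s')(16, 7)))) = Add(399488, Mul(-1, Mul(Rational(2, 5), I, Pow(15, Rational(1, 2))))) = Add(399488, Mul(Rational(-2, 5), I, Pow(15, Rational(1, 2))))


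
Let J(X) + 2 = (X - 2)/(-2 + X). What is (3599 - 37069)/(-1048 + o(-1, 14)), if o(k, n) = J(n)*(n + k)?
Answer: 33470/1061 ≈ 31.546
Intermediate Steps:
J(X) = -1 (J(X) = -2 + (X - 2)/(-2 + X) = -2 + (-2 + X)/(-2 + X) = -2 + 1 = -1)
o(k, n) = -k - n (o(k, n) = -(n + k) = -(k + n) = -k - n)
(3599 - 37069)/(-1048 + o(-1, 14)) = (3599 - 37069)/(-1048 + (-1*(-1) - 1*14)) = -33470/(-1048 + (1 - 14)) = -33470/(-1048 - 13) = -33470/(-1061) = -33470*(-1/1061) = 33470/1061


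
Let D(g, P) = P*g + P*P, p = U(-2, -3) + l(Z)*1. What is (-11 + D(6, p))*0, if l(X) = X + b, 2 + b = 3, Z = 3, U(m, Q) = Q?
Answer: 0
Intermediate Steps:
b = 1 (b = -2 + 3 = 1)
l(X) = 1 + X (l(X) = X + 1 = 1 + X)
p = 1 (p = -3 + (1 + 3)*1 = -3 + 4*1 = -3 + 4 = 1)
D(g, P) = P² + P*g (D(g, P) = P*g + P² = P² + P*g)
(-11 + D(6, p))*0 = (-11 + 1*(1 + 6))*0 = (-11 + 1*7)*0 = (-11 + 7)*0 = -4*0 = 0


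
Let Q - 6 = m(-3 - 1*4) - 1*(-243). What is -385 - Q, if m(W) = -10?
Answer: -624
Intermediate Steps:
Q = 239 (Q = 6 + (-10 - 1*(-243)) = 6 + (-10 + 243) = 6 + 233 = 239)
-385 - Q = -385 - 1*239 = -385 - 239 = -624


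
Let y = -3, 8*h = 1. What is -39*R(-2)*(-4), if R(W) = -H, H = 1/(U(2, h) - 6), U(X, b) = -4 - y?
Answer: 156/7 ≈ 22.286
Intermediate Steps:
h = 1/8 (h = (1/8)*1 = 1/8 ≈ 0.12500)
U(X, b) = -1 (U(X, b) = -4 - 1*(-3) = -4 + 3 = -1)
H = -1/7 (H = 1/(-1 - 6) = 1/(-7) = -1/7 ≈ -0.14286)
R(W) = 1/7 (R(W) = -1*(-1/7) = 1/7)
-39*R(-2)*(-4) = -39*1/7*(-4) = -39/7*(-4) = 156/7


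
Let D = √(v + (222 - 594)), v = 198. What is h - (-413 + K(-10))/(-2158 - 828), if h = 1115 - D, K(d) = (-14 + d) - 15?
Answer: 1664469/1493 - I*√174 ≈ 1114.8 - 13.191*I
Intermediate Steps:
K(d) = -29 + d
D = I*√174 (D = √(198 + (222 - 594)) = √(198 - 372) = √(-174) = I*√174 ≈ 13.191*I)
h = 1115 - I*√174 ≈ 1115.0 - 13.191*I
h - (-413 + K(-10))/(-2158 - 828) = (1115 - I*√174) - (-413 + (-29 - 10))/(-2158 - 828) = (1115 - I*√174) - (-413 - 39)/(-2986) = (1115 - I*√174) - (-452)*(-1)/2986 = (1115 - I*√174) - 1*226/1493 = (1115 - I*√174) - 226/1493 = 1664469/1493 - I*√174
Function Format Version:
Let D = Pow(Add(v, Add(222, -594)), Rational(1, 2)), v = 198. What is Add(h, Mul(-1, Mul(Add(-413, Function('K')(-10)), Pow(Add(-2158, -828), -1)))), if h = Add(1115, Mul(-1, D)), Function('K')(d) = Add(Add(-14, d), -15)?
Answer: Add(Rational(1664469, 1493), Mul(-1, I, Pow(174, Rational(1, 2)))) ≈ Add(1114.8, Mul(-13.191, I))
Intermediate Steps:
Function('K')(d) = Add(-29, d)
D = Mul(I, Pow(174, Rational(1, 2))) (D = Pow(Add(198, Add(222, -594)), Rational(1, 2)) = Pow(Add(198, -372), Rational(1, 2)) = Pow(-174, Rational(1, 2)) = Mul(I, Pow(174, Rational(1, 2))) ≈ Mul(13.191, I))
h = Add(1115, Mul(-1, I, Pow(174, Rational(1, 2)))) (h = Add(1115, Mul(-1, Mul(I, Pow(174, Rational(1, 2))))) = Add(1115, Mul(-1, I, Pow(174, Rational(1, 2)))) ≈ Add(1115.0, Mul(-13.191, I)))
Add(h, Mul(-1, Mul(Add(-413, Function('K')(-10)), Pow(Add(-2158, -828), -1)))) = Add(Add(1115, Mul(-1, I, Pow(174, Rational(1, 2)))), Mul(-1, Mul(Add(-413, Add(-29, -10)), Pow(Add(-2158, -828), -1)))) = Add(Add(1115, Mul(-1, I, Pow(174, Rational(1, 2)))), Mul(-1, Mul(Add(-413, -39), Pow(-2986, -1)))) = Add(Add(1115, Mul(-1, I, Pow(174, Rational(1, 2)))), Mul(-1, Mul(-452, Rational(-1, 2986)))) = Add(Add(1115, Mul(-1, I, Pow(174, Rational(1, 2)))), Mul(-1, Rational(226, 1493))) = Add(Add(1115, Mul(-1, I, Pow(174, Rational(1, 2)))), Rational(-226, 1493)) = Add(Rational(1664469, 1493), Mul(-1, I, Pow(174, Rational(1, 2))))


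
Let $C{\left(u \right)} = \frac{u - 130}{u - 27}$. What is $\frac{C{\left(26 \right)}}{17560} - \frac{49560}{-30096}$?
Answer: $\frac{4548977}{2752530} \approx 1.6527$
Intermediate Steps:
$C{\left(u \right)} = \frac{-130 + u}{-27 + u}$ ($C{\left(u \right)} = \frac{u - 130}{-27 + u} = \frac{-130 + u}{-27 + u}$)
$\frac{C{\left(26 \right)}}{17560} - \frac{49560}{-30096} = \frac{\frac{1}{-27 + 26} \left(-130 + 26\right)}{17560} - \frac{49560}{-30096} = \frac{1}{-1} \left(-104\right) \frac{1}{17560} - - \frac{2065}{1254} = \left(-1\right) \left(-104\right) \frac{1}{17560} + \frac{2065}{1254} = 104 \cdot \frac{1}{17560} + \frac{2065}{1254} = \frac{13}{2195} + \frac{2065}{1254} = \frac{4548977}{2752530}$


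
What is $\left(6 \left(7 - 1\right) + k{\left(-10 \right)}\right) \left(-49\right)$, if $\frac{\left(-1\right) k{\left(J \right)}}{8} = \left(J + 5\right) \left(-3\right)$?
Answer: $4116$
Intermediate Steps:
$k{\left(J \right)} = 120 + 24 J$ ($k{\left(J \right)} = - 8 \left(J + 5\right) \left(-3\right) = - 8 \left(5 + J\right) \left(-3\right) = - 8 \left(-15 - 3 J\right) = 120 + 24 J$)
$\left(6 \left(7 - 1\right) + k{\left(-10 \right)}\right) \left(-49\right) = \left(6 \left(7 - 1\right) + \left(120 + 24 \left(-10\right)\right)\right) \left(-49\right) = \left(6 \cdot 6 + \left(120 - 240\right)\right) \left(-49\right) = \left(36 - 120\right) \left(-49\right) = \left(-84\right) \left(-49\right) = 4116$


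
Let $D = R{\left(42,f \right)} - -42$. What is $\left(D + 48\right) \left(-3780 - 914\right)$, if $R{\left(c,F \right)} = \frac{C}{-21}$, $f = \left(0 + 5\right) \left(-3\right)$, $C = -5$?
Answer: $- \frac{8895130}{21} \approx -4.2358 \cdot 10^{5}$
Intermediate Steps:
$f = -15$ ($f = 5 \left(-3\right) = -15$)
$R{\left(c,F \right)} = \frac{5}{21}$ ($R{\left(c,F \right)} = - \frac{5}{-21} = \left(-5\right) \left(- \frac{1}{21}\right) = \frac{5}{21}$)
$D = \frac{887}{21}$ ($D = \frac{5}{21} - -42 = \frac{5}{21} + 42 = \frac{887}{21} \approx 42.238$)
$\left(D + 48\right) \left(-3780 - 914\right) = \left(\frac{887}{21} + 48\right) \left(-3780 - 914\right) = \frac{1895}{21} \left(-4694\right) = - \frac{8895130}{21}$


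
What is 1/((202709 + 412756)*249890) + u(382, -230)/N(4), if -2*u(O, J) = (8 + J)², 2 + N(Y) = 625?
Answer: -3789903840761077/95816495933550 ≈ -39.554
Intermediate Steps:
N(Y) = 623 (N(Y) = -2 + 625 = 623)
u(O, J) = -(8 + J)²/2
1/((202709 + 412756)*249890) + u(382, -230)/N(4) = 1/((202709 + 412756)*249890) - (8 - 230)²/2/623 = (1/249890)/615465 - ½*(-222)²*(1/623) = (1/615465)*(1/249890) - ½*49284*(1/623) = 1/153798548850 - 24642*1/623 = 1/153798548850 - 24642/623 = -3789903840761077/95816495933550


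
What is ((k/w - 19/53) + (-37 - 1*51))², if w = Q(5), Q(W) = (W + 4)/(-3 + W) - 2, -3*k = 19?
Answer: 5221363081/632025 ≈ 8261.3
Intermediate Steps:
k = -19/3 (k = -⅓*19 = -19/3 ≈ -6.3333)
Q(W) = -2 + (4 + W)/(-3 + W) (Q(W) = (4 + W)/(-3 + W) - 2 = -2 + (4 + W)/(-3 + W))
w = 5/2 (w = (10 - 1*5)/(-3 + 5) = (10 - 5)/2 = (½)*5 = 5/2 ≈ 2.5000)
((k/w - 19/53) + (-37 - 1*51))² = ((-19/(3*5/2) - 19/53) + (-37 - 1*51))² = ((-19/3*⅖ - 19*1/53) + (-37 - 51))² = ((-38/15 - 19/53) - 88)² = (-2299/795 - 88)² = (-72259/795)² = 5221363081/632025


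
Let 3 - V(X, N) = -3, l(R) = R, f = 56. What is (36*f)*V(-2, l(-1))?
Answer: 12096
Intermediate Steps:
V(X, N) = 6 (V(X, N) = 3 - 1*(-3) = 3 + 3 = 6)
(36*f)*V(-2, l(-1)) = (36*56)*6 = 2016*6 = 12096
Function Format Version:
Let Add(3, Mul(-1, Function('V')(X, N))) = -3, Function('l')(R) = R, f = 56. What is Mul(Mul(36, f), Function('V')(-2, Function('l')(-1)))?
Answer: 12096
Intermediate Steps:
Function('V')(X, N) = 6 (Function('V')(X, N) = Add(3, Mul(-1, -3)) = Add(3, 3) = 6)
Mul(Mul(36, f), Function('V')(-2, Function('l')(-1))) = Mul(Mul(36, 56), 6) = Mul(2016, 6) = 12096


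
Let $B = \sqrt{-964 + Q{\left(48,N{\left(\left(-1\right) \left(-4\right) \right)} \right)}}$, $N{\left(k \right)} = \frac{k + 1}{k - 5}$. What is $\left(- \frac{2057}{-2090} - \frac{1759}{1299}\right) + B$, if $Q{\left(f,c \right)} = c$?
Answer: $- \frac{91297}{246810} + i \sqrt{969} \approx -0.36991 + 31.129 i$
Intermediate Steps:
$N{\left(k \right)} = \frac{1 + k}{-5 + k}$
$B = i \sqrt{969}$ ($B = \sqrt{-964 + \frac{1 - -4}{-5 - -4}} = \sqrt{-964 + \frac{1 + 4}{-5 + 4}} = \sqrt{-964 + \frac{1}{-1} \cdot 5} = \sqrt{-964 - 5} = \sqrt{-969} = i \sqrt{969} \approx 31.129 i$)
$\left(- \frac{2057}{-2090} - \frac{1759}{1299}\right) + B = \left(- \frac{2057}{-2090} - \frac{1759}{1299}\right) + i \sqrt{969} = \left(\left(-2057\right) \left(- \frac{1}{2090}\right) - \frac{1759}{1299}\right) + i \sqrt{969} = \left(\frac{187}{190} - \frac{1759}{1299}\right) + i \sqrt{969} = - \frac{91297}{246810} + i \sqrt{969}$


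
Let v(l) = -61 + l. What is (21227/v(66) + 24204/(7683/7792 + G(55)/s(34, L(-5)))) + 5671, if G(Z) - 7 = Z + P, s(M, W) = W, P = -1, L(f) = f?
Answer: 16947287854/2184485 ≈ 7758.0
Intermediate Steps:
G(Z) = 6 + Z (G(Z) = 7 + (Z - 1) = 7 + (-1 + Z) = 6 + Z)
(21227/v(66) + 24204/(7683/7792 + G(55)/s(34, L(-5)))) + 5671 = (21227/(-61 + 66) + 24204/(7683/7792 + (6 + 55)/(-5))) + 5671 = (21227/5 + 24204/(7683*(1/7792) + 61*(-⅕))) + 5671 = (21227*(⅕) + 24204/(7683/7792 - 61/5)) + 5671 = (21227/5 + 24204/(-436897/38960)) + 5671 = (21227/5 + 24204*(-38960/436897)) + 5671 = (21227/5 - 942987840/436897) + 5671 = 4559073419/2184485 + 5671 = 16947287854/2184485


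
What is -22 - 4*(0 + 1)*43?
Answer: -194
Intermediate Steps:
-22 - 4*(0 + 1)*43 = -22 - 4*1*43 = -22 - 4*43 = -22 - 172 = -194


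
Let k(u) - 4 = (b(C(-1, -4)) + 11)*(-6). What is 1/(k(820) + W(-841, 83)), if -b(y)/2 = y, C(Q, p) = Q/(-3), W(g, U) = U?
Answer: 1/25 ≈ 0.040000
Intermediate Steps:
C(Q, p) = -Q/3 (C(Q, p) = Q*(-⅓) = -Q/3)
b(y) = -2*y
k(u) = -58 (k(u) = 4 + (-(-2)*(-1)/3 + 11)*(-6) = 4 + (-2*⅓ + 11)*(-6) = 4 + (-⅔ + 11)*(-6) = 4 + (31/3)*(-6) = 4 - 62 = -58)
1/(k(820) + W(-841, 83)) = 1/(-58 + 83) = 1/25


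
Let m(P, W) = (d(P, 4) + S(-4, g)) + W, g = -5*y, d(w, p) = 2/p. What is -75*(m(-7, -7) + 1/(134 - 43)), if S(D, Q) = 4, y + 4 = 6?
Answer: 33975/182 ≈ 186.68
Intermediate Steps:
y = 2 (y = -4 + 6 = 2)
g = -10 (g = -5*2 = -10)
m(P, W) = 9/2 + W (m(P, W) = (2/4 + 4) + W = (2*(¼) + 4) + W = (½ + 4) + W = 9/2 + W)
-75*(m(-7, -7) + 1/(134 - 43)) = -75*((9/2 - 7) + 1/(134 - 43)) = -75*(-5/2 + 1/91) = -75*(-453/182) = 33975/182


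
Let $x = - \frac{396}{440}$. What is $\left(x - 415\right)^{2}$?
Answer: $\frac{17297281}{100} \approx 1.7297 \cdot 10^{5}$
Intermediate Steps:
$x = - \frac{9}{10}$ ($x = \left(-396\right) \frac{1}{440} = - \frac{9}{10} \approx -0.9$)
$\left(x - 415\right)^{2} = \left(- \frac{9}{10} - 415\right)^{2} = \left(- \frac{4159}{10}\right)^{2} = \frac{17297281}{100}$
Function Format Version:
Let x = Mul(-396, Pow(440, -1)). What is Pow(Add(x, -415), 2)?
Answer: Rational(17297281, 100) ≈ 1.7297e+5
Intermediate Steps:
x = Rational(-9, 10) (x = Mul(-396, Rational(1, 440)) = Rational(-9, 10) ≈ -0.90000)
Pow(Add(x, -415), 2) = Pow(Add(Rational(-9, 10), -415), 2) = Pow(Rational(-4159, 10), 2) = Rational(17297281, 100)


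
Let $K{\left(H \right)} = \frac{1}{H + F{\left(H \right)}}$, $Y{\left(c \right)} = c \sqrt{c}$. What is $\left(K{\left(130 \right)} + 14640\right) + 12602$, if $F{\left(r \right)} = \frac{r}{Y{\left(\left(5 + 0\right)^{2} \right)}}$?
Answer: $\frac{89244817}{3276} \approx 27242.0$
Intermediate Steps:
$Y{\left(c \right)} = c^{\frac{3}{2}}$
$F{\left(r \right)} = \frac{r}{125}$ ($F{\left(r \right)} = \frac{r}{\left(\left(5 + 0\right)^{2}\right)^{\frac{3}{2}}} = \frac{r}{\left(5^{2}\right)^{\frac{3}{2}}} = \frac{r}{25^{\frac{3}{2}}} = \frac{r}{125}$)
$K{\left(H \right)} = \frac{125}{126 H}$ ($K{\left(H \right)} = \frac{1}{H + \frac{H}{125}} = \frac{1}{\frac{126}{125} H} = \frac{125}{126 H}$)
$\left(K{\left(130 \right)} + 14640\right) + 12602 = \left(\frac{125}{126 \cdot 130} + 14640\right) + 12602 = \left(\frac{125}{126} \cdot \frac{1}{130} + 14640\right) + 12602 = \left(\frac{25}{3276} + 14640\right) + 12602 = \frac{47960665}{3276} + 12602 = \frac{89244817}{3276}$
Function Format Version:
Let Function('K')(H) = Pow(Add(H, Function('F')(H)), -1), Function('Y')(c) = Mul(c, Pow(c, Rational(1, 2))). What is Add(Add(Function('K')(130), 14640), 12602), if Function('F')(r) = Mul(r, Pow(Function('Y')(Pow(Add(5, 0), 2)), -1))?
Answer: Rational(89244817, 3276) ≈ 27242.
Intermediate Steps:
Function('Y')(c) = Pow(c, Rational(3, 2))
Function('F')(r) = Mul(Rational(1, 125), r) (Function('F')(r) = Mul(r, Pow(Pow(Pow(Add(5, 0), 2), Rational(3, 2)), -1)) = Mul(r, Pow(Pow(Pow(5, 2), Rational(3, 2)), -1)) = Mul(r, Pow(Pow(25, Rational(3, 2)), -1)) = Mul(r, Pow(125, -1)) = Mul(r, Rational(1, 125)) = Mul(Rational(1, 125), r))
Function('K')(H) = Mul(Rational(125, 126), Pow(H, -1)) (Function('K')(H) = Pow(Add(H, Mul(Rational(1, 125), H)), -1) = Pow(Mul(Rational(126, 125), H), -1) = Mul(Rational(125, 126), Pow(H, -1)))
Add(Add(Function('K')(130), 14640), 12602) = Add(Add(Mul(Rational(125, 126), Pow(130, -1)), 14640), 12602) = Add(Add(Mul(Rational(125, 126), Rational(1, 130)), 14640), 12602) = Add(Add(Rational(25, 3276), 14640), 12602) = Add(Rational(47960665, 3276), 12602) = Rational(89244817, 3276)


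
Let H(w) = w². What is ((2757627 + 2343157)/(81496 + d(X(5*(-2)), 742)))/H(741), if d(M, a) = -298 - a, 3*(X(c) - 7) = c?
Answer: 49046/424777509 ≈ 0.00011546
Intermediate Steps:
X(c) = 7 + c/3
((2757627 + 2343157)/(81496 + d(X(5*(-2)), 742)))/H(741) = ((2757627 + 2343157)/(81496 + (-298 - 1*742)))/(741²) = (5100784/(81496 + (-298 - 742)))/549081 = (5100784/(81496 - 1040))*(1/549081) = (5100784/80456)*(1/549081) = (5100784*(1/80456))*(1/549081) = (637598/10057)*(1/549081) = 49046/424777509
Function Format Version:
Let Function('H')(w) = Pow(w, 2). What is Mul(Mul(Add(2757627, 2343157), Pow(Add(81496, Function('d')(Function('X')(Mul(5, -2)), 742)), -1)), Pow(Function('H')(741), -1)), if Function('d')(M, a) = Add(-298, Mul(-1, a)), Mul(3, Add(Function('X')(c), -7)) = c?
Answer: Rational(49046, 424777509) ≈ 0.00011546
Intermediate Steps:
Function('X')(c) = Add(7, Mul(Rational(1, 3), c))
Mul(Mul(Add(2757627, 2343157), Pow(Add(81496, Function('d')(Function('X')(Mul(5, -2)), 742)), -1)), Pow(Function('H')(741), -1)) = Mul(Mul(Add(2757627, 2343157), Pow(Add(81496, Add(-298, Mul(-1, 742))), -1)), Pow(Pow(741, 2), -1)) = Mul(Mul(5100784, Pow(Add(81496, Add(-298, -742)), -1)), Pow(549081, -1)) = Mul(Mul(5100784, Pow(Add(81496, -1040), -1)), Rational(1, 549081)) = Mul(Mul(5100784, Pow(80456, -1)), Rational(1, 549081)) = Mul(Mul(5100784, Rational(1, 80456)), Rational(1, 549081)) = Mul(Rational(637598, 10057), Rational(1, 549081)) = Rational(49046, 424777509)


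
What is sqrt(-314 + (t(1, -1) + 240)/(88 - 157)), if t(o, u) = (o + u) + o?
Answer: I*sqrt(1511583)/69 ≈ 17.818*I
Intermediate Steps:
t(o, u) = u + 2*o
sqrt(-314 + (t(1, -1) + 240)/(88 - 157)) = sqrt(-314 + ((-1 + 2*1) + 240)/(88 - 157)) = sqrt(-314 + ((-1 + 2) + 240)/(-69)) = sqrt(-314 + (1 + 240)*(-1/69)) = sqrt(-314 + 241*(-1/69)) = sqrt(-314 - 241/69) = sqrt(-21907/69) = I*sqrt(1511583)/69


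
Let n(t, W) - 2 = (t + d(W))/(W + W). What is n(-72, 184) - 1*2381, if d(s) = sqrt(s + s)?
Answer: -109443/46 + sqrt(23)/92 ≈ -2379.1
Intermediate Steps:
d(s) = sqrt(2)*sqrt(s) (d(s) = sqrt(2*s) = sqrt(2)*sqrt(s))
n(t, W) = 2 + (t + sqrt(2)*sqrt(W))/(2*W) (n(t, W) = 2 + (t + sqrt(2)*sqrt(W))/(W + W) = 2 + (t + sqrt(2)*sqrt(W))/((2*W)) = 2 + (t + sqrt(2)*sqrt(W))*(1/(2*W)) = 2 + (t + sqrt(2)*sqrt(W))/(2*W))
n(-72, 184) - 1*2381 = (1/2)*(-72 + 4*184 + sqrt(2)*sqrt(184))/184 - 1*2381 = (1/2)*(1/184)*(-72 + 736 + sqrt(2)*(2*sqrt(46))) - 2381 = (1/2)*(1/184)*(-72 + 736 + 4*sqrt(23)) - 2381 = (1/2)*(1/184)*(664 + 4*sqrt(23)) - 2381 = (83/46 + sqrt(23)/92) - 2381 = -109443/46 + sqrt(23)/92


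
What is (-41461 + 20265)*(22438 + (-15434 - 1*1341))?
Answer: -120032948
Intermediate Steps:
(-41461 + 20265)*(22438 + (-15434 - 1*1341)) = -21196*(22438 + (-15434 - 1341)) = -21196*(22438 - 16775) = -21196*5663 = -120032948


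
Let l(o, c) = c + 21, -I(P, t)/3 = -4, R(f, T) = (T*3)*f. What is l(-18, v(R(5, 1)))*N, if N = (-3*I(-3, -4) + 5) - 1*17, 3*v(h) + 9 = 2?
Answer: -896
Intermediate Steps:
R(f, T) = 3*T*f (R(f, T) = (3*T)*f = 3*T*f)
v(h) = -7/3 (v(h) = -3 + (⅓)*2 = -3 + ⅔ = -7/3)
I(P, t) = 12 (I(P, t) = -3*(-4) = 12)
l(o, c) = 21 + c
N = -48 (N = (-3*12 + 5) - 1*17 = (-36 + 5) - 17 = -31 - 17 = -48)
l(-18, v(R(5, 1)))*N = (21 - 7/3)*(-48) = (56/3)*(-48) = -896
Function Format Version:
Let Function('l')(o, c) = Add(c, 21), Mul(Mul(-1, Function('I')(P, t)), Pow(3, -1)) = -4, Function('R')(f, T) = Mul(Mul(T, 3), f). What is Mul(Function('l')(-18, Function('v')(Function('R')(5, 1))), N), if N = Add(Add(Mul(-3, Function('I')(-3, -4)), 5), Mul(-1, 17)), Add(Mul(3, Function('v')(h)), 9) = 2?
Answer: -896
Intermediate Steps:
Function('R')(f, T) = Mul(3, T, f) (Function('R')(f, T) = Mul(Mul(3, T), f) = Mul(3, T, f))
Function('v')(h) = Rational(-7, 3) (Function('v')(h) = Add(-3, Mul(Rational(1, 3), 2)) = Add(-3, Rational(2, 3)) = Rational(-7, 3))
Function('I')(P, t) = 12 (Function('I')(P, t) = Mul(-3, -4) = 12)
Function('l')(o, c) = Add(21, c)
N = -48 (N = Add(Add(Mul(-3, 12), 5), Mul(-1, 17)) = Add(Add(-36, 5), -17) = Add(-31, -17) = -48)
Mul(Function('l')(-18, Function('v')(Function('R')(5, 1))), N) = Mul(Add(21, Rational(-7, 3)), -48) = Mul(Rational(56, 3), -48) = -896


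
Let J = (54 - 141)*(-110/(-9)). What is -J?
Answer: 3190/3 ≈ 1063.3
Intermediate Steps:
J = -3190/3 (J = -(-9570)*(-1)/9 = -87*110/9 = -3190/3 ≈ -1063.3)
-J = -1*(-3190/3) = 3190/3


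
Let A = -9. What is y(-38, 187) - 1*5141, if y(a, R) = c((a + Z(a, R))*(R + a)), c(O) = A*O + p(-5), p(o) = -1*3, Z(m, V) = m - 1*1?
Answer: 98113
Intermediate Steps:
Z(m, V) = -1 + m (Z(m, V) = m - 1 = -1 + m)
p(o) = -3
c(O) = -3 - 9*O (c(O) = -9*O - 3 = -3 - 9*O)
y(a, R) = -3 - 9*(-1 + 2*a)*(R + a) (y(a, R) = -3 - 9*(a + (-1 + a))*(R + a) = -3 - 9*(-1 + 2*a)*(R + a))
y(-38, 187) - 1*5141 = (-3 - 18*(-38)**2 + 9*187 + 9*(-38) - 18*187*(-38)) - 1*5141 = (-3 - 18*1444 + 1683 - 342 + 127908) - 5141 = (-3 - 25992 + 1683 - 342 + 127908) - 5141 = 103254 - 5141 = 98113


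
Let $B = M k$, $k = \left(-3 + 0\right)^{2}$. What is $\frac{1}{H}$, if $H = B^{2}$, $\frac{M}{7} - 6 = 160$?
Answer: $\frac{1}{109369764} \approx 9.1433 \cdot 10^{-9}$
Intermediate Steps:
$k = 9$ ($k = \left(-3\right)^{2} = 9$)
$M = 1162$ ($M = 42 + 7 \cdot 160 = 42 + 1120 = 1162$)
$B = 10458$ ($B = 1162 \cdot 9 = 10458$)
$H = 109369764$ ($H = 10458^{2} = 109369764$)
$\frac{1}{H} = \frac{1}{109369764}$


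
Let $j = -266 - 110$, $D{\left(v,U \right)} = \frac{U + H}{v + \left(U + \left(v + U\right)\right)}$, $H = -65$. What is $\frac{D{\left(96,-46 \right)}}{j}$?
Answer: $\frac{111}{37600} \approx 0.0029521$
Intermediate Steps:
$D{\left(v,U \right)} = \frac{-65 + U}{2 U + 2 v}$ ($D{\left(v,U \right)} = \frac{U - 65}{v + \left(U + \left(v + U\right)\right)} = \frac{-65 + U}{v + \left(U + \left(U + v\right)\right)} = \frac{-65 + U}{v + \left(v + 2 U\right)} = \frac{-65 + U}{2 U + 2 v}$)
$j = -376$ ($j = -266 - 110 = -376$)
$\frac{D{\left(96,-46 \right)}}{j} = \frac{\frac{1}{2} \frac{1}{-46 + 96} \left(-65 - 46\right)}{-376} = \frac{1}{2} \cdot \frac{1}{50} \left(-111\right) \left(- \frac{1}{376}\right) = \left(- \frac{111}{100}\right) \left(- \frac{1}{376}\right) = \frac{111}{37600}$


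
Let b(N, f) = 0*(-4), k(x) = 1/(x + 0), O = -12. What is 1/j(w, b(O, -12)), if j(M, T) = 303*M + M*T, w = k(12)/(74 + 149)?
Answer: 892/101 ≈ 8.8317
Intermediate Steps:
k(x) = 1/x
w = 1/2676 (w = 1/(12*(74 + 149)) = (1/12)/223 = (1/12)*(1/223) = 1/2676 ≈ 0.00037369)
b(N, f) = 0
1/j(w, b(O, -12)) = 1/((303 + 0)/2676) = 1/((1/2676)*303) = 1/(101/892) = 892/101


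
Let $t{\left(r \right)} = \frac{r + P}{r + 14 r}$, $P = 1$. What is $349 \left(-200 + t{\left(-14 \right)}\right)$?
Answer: $- \frac{14653463}{210} \approx -69778.0$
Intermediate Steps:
$t{\left(r \right)} = \frac{1 + r}{15 r}$ ($t{\left(r \right)} = \frac{r + 1}{r + 14 r} = \frac{1 + r}{15 r}$)
$349 \left(-200 + t{\left(-14 \right)}\right) = 349 \left(-200 + \frac{1 - 14}{15 \left(-14\right)}\right) = 349 \left(-200 + \frac{1}{15} \left(- \frac{1}{14}\right) \left(-13\right)\right) = 349 \left(-200 + \frac{13}{210}\right) = 349 \left(- \frac{41987}{210}\right) = - \frac{14653463}{210}$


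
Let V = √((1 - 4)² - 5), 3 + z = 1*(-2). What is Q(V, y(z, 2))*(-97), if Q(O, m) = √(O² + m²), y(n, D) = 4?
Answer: -194*√5 ≈ -433.80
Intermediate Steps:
z = -5 (z = -3 + 1*(-2) = -3 - 2 = -5)
V = 2 (V = √((-3)² - 5) = √(9 - 5) = √4 = 2)
Q(V, y(z, 2))*(-97) = √(2² + 4²)*(-97) = √(4 + 16)*(-97) = √20*(-97) = (2*√5)*(-97) = -194*√5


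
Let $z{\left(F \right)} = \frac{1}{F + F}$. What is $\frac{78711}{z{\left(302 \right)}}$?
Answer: $47541444$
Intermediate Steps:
$z{\left(F \right)} = \frac{1}{2 F}$
$\frac{78711}{z{\left(302 \right)}} = \frac{78711}{\frac{1}{2} \cdot \frac{1}{302}} = 78711 \frac{1}{\frac{1}{604}} = 78711 \cdot 604 = 47541444$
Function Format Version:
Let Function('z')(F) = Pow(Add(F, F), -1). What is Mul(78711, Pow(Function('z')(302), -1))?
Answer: 47541444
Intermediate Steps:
Function('z')(F) = Mul(Rational(1, 2), Pow(F, -1)) (Function('z')(F) = Pow(Mul(2, F), -1) = Mul(Rational(1, 2), Pow(F, -1)))
Mul(78711, Pow(Function('z')(302), -1)) = Mul(78711, Pow(Mul(Rational(1, 2), Pow(302, -1)), -1)) = Mul(78711, Pow(Mul(Rational(1, 2), Rational(1, 302)), -1)) = Mul(78711, Pow(Rational(1, 604), -1)) = Mul(78711, 604) = 47541444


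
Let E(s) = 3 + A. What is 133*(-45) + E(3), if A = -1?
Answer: -5983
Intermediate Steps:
E(s) = 2 (E(s) = 3 - 1 = 2)
133*(-45) + E(3) = 133*(-45) + 2 = -5985 + 2 = -5983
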